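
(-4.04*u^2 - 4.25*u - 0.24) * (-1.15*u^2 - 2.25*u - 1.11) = 4.646*u^4 + 13.9775*u^3 + 14.3229*u^2 + 5.2575*u + 0.2664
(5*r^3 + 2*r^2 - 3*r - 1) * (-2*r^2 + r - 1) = -10*r^5 + r^4 + 3*r^3 - 3*r^2 + 2*r + 1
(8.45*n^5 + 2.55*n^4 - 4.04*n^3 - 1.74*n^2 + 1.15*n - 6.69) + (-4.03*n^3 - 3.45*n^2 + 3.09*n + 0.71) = 8.45*n^5 + 2.55*n^4 - 8.07*n^3 - 5.19*n^2 + 4.24*n - 5.98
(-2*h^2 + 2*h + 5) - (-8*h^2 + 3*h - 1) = 6*h^2 - h + 6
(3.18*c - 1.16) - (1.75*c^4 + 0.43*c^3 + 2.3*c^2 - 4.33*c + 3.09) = -1.75*c^4 - 0.43*c^3 - 2.3*c^2 + 7.51*c - 4.25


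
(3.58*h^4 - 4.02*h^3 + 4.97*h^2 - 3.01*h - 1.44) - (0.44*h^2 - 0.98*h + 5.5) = 3.58*h^4 - 4.02*h^3 + 4.53*h^2 - 2.03*h - 6.94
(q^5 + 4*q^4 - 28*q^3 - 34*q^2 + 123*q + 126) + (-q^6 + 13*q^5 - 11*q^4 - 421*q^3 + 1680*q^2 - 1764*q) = -q^6 + 14*q^5 - 7*q^4 - 449*q^3 + 1646*q^2 - 1641*q + 126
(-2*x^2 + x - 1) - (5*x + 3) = -2*x^2 - 4*x - 4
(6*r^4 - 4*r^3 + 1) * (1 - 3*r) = -18*r^5 + 18*r^4 - 4*r^3 - 3*r + 1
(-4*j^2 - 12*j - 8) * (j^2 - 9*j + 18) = -4*j^4 + 24*j^3 + 28*j^2 - 144*j - 144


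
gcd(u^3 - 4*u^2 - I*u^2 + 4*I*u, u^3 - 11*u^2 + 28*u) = u^2 - 4*u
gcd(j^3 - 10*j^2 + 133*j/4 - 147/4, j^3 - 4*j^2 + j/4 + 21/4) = j - 7/2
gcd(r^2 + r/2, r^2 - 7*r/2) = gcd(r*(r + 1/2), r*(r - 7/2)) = r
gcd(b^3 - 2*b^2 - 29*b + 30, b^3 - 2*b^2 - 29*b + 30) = b^3 - 2*b^2 - 29*b + 30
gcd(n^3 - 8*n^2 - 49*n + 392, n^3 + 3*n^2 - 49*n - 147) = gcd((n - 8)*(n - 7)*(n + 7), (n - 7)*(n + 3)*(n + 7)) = n^2 - 49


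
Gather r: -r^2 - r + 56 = -r^2 - r + 56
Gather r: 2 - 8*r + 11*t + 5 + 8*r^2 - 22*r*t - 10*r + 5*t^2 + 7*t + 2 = 8*r^2 + r*(-22*t - 18) + 5*t^2 + 18*t + 9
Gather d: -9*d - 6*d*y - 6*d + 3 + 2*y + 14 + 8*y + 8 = d*(-6*y - 15) + 10*y + 25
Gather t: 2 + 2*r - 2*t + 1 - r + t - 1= r - t + 2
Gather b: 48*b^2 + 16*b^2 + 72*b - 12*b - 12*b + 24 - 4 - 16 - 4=64*b^2 + 48*b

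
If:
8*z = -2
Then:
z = -1/4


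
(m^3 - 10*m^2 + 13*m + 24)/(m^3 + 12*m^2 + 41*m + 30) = (m^2 - 11*m + 24)/(m^2 + 11*m + 30)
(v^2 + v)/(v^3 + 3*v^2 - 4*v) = (v + 1)/(v^2 + 3*v - 4)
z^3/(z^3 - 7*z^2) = z/(z - 7)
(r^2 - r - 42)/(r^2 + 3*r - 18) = (r - 7)/(r - 3)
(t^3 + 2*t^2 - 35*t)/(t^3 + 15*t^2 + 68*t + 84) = t*(t - 5)/(t^2 + 8*t + 12)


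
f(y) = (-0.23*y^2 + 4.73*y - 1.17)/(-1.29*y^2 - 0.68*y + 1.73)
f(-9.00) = 0.65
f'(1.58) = 2.58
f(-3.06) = 2.15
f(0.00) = -0.68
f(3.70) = -0.71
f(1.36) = -3.06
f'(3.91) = 0.21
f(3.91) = -0.67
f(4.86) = -0.51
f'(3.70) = 0.23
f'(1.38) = 5.06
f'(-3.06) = 1.14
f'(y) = (4.73 - 0.46*y)/(-1.29*y^2 - 0.68*y + 1.73) + (2.58*y + 0.68)*(-0.23*y^2 + 4.73*y - 1.17)/(-1.29*y^2 - 0.68*y + 1.73)^2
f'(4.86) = 0.13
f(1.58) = -2.23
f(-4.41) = 1.30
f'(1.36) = 5.51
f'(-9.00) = 0.06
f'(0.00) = 2.47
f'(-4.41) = 0.35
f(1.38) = -2.95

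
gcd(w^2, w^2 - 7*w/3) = w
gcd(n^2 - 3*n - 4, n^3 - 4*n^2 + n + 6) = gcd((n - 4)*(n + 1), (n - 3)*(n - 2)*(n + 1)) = n + 1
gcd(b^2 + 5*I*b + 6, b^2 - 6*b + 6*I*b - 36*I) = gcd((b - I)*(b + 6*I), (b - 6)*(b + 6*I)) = b + 6*I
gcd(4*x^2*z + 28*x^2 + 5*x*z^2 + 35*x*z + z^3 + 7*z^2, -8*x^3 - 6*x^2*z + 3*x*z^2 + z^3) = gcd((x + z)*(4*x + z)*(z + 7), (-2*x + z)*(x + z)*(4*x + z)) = 4*x^2 + 5*x*z + z^2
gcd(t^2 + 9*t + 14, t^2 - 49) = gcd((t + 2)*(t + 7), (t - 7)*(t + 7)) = t + 7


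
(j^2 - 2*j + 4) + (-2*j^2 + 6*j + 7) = -j^2 + 4*j + 11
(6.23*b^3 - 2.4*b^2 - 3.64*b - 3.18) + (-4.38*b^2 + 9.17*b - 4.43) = 6.23*b^3 - 6.78*b^2 + 5.53*b - 7.61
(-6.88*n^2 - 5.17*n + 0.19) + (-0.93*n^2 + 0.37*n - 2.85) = -7.81*n^2 - 4.8*n - 2.66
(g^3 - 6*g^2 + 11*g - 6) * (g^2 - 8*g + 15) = g^5 - 14*g^4 + 74*g^3 - 184*g^2 + 213*g - 90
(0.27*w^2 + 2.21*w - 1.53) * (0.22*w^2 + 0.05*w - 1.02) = 0.0594*w^4 + 0.4997*w^3 - 0.5015*w^2 - 2.3307*w + 1.5606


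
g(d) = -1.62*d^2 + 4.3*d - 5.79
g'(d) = 4.3 - 3.24*d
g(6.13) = -40.31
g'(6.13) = -15.56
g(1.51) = -2.99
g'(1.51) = -0.59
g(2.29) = -4.44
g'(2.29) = -3.12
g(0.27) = -4.75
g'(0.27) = 3.43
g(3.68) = -11.90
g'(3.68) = -7.62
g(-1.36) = -14.63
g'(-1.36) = 8.71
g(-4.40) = -56.07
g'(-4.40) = 18.56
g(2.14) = -4.01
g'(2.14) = -2.63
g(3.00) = -7.47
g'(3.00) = -5.42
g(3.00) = -7.47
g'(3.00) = -5.42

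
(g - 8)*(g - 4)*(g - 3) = g^3 - 15*g^2 + 68*g - 96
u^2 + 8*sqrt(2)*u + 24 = (u + 2*sqrt(2))*(u + 6*sqrt(2))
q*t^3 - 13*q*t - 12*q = (t - 4)*(t + 3)*(q*t + q)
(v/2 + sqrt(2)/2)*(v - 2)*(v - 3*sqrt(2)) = v^3/2 - sqrt(2)*v^2 - v^2 - 3*v + 2*sqrt(2)*v + 6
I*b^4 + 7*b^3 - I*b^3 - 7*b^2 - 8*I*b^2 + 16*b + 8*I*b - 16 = (b - 4*I)^2*(b + I)*(I*b - I)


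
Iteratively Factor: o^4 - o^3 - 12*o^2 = (o + 3)*(o^3 - 4*o^2) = (o - 4)*(o + 3)*(o^2) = o*(o - 4)*(o + 3)*(o)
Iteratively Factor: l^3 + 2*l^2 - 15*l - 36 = (l + 3)*(l^2 - l - 12) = (l - 4)*(l + 3)*(l + 3)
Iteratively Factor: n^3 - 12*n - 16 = (n + 2)*(n^2 - 2*n - 8) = (n - 4)*(n + 2)*(n + 2)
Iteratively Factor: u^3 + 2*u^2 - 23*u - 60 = (u + 3)*(u^2 - u - 20) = (u + 3)*(u + 4)*(u - 5)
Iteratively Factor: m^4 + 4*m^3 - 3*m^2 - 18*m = (m + 3)*(m^3 + m^2 - 6*m) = m*(m + 3)*(m^2 + m - 6) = m*(m + 3)^2*(m - 2)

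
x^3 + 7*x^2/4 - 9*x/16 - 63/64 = (x - 3/4)*(x + 3/4)*(x + 7/4)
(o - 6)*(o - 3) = o^2 - 9*o + 18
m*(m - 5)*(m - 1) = m^3 - 6*m^2 + 5*m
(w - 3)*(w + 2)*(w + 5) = w^3 + 4*w^2 - 11*w - 30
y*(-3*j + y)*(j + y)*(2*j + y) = -6*j^3*y - 7*j^2*y^2 + y^4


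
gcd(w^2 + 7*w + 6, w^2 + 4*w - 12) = w + 6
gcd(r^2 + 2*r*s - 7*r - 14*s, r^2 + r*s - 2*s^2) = r + 2*s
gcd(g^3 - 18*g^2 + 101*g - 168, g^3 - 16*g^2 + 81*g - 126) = g^2 - 10*g + 21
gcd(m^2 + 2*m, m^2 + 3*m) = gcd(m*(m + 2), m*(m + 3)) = m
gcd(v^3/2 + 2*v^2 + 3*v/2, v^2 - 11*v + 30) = 1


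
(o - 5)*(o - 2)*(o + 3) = o^3 - 4*o^2 - 11*o + 30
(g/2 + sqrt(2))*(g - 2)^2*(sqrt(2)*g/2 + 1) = sqrt(2)*g^4/4 - sqrt(2)*g^3 + 3*g^3/2 - 6*g^2 + 2*sqrt(2)*g^2 - 4*sqrt(2)*g + 6*g + 4*sqrt(2)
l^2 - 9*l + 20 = (l - 5)*(l - 4)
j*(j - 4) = j^2 - 4*j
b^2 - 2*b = b*(b - 2)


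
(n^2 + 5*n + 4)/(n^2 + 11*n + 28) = (n + 1)/(n + 7)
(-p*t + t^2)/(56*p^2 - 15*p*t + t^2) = t*(-p + t)/(56*p^2 - 15*p*t + t^2)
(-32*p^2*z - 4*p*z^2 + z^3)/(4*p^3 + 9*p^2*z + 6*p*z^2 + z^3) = z*(-8*p + z)/(p^2 + 2*p*z + z^2)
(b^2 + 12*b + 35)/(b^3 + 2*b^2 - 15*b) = (b + 7)/(b*(b - 3))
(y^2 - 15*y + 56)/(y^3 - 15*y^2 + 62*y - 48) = (y - 7)/(y^2 - 7*y + 6)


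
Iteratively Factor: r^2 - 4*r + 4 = (r - 2)*(r - 2)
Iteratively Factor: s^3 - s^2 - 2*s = (s + 1)*(s^2 - 2*s) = (s - 2)*(s + 1)*(s)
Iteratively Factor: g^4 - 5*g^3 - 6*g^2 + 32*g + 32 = (g - 4)*(g^3 - g^2 - 10*g - 8) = (g - 4)*(g + 2)*(g^2 - 3*g - 4) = (g - 4)*(g + 1)*(g + 2)*(g - 4)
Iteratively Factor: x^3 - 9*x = (x)*(x^2 - 9) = x*(x + 3)*(x - 3)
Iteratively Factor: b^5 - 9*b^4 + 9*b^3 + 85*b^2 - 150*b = (b - 5)*(b^4 - 4*b^3 - 11*b^2 + 30*b) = (b - 5)*(b + 3)*(b^3 - 7*b^2 + 10*b) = (b - 5)^2*(b + 3)*(b^2 - 2*b) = (b - 5)^2*(b - 2)*(b + 3)*(b)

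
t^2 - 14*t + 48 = (t - 8)*(t - 6)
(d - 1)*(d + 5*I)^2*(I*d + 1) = I*d^4 - 9*d^3 - I*d^3 + 9*d^2 - 15*I*d^2 - 25*d + 15*I*d + 25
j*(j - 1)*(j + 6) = j^3 + 5*j^2 - 6*j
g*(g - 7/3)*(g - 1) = g^3 - 10*g^2/3 + 7*g/3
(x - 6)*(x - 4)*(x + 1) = x^3 - 9*x^2 + 14*x + 24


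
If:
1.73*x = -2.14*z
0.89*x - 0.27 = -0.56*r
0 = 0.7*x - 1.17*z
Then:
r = 0.48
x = 0.00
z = 0.00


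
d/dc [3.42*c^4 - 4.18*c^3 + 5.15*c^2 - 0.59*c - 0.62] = 13.68*c^3 - 12.54*c^2 + 10.3*c - 0.59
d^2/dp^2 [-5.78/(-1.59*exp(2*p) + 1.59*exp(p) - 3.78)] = ((9.1902 - 36.7608*exp(p))*(1.59*exp(2*p) - 1.59*exp(p) + 3.78) + 5.78*(3.18*exp(p) - 1.59)*(6.36*exp(p) - 3.18)*exp(p))*exp(p)/(1.59*exp(2*p) - 1.59*exp(p) + 3.78)^3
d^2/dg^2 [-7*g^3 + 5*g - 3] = -42*g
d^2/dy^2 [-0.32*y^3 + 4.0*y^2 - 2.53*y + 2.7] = 8.0 - 1.92*y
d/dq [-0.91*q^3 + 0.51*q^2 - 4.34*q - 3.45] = -2.73*q^2 + 1.02*q - 4.34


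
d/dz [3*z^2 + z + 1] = 6*z + 1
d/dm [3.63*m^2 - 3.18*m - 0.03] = 7.26*m - 3.18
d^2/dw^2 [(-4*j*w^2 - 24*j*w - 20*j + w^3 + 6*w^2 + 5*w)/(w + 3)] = 2*(16*j + w^3 + 9*w^2 + 27*w + 39)/(w^3 + 9*w^2 + 27*w + 27)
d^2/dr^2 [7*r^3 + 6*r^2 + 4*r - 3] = 42*r + 12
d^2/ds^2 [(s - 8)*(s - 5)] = 2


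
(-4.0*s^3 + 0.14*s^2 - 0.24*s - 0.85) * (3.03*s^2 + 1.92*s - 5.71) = -12.12*s^5 - 7.2558*s^4 + 22.3816*s^3 - 3.8357*s^2 - 0.2616*s + 4.8535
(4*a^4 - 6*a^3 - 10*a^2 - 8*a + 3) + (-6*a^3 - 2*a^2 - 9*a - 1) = 4*a^4 - 12*a^3 - 12*a^2 - 17*a + 2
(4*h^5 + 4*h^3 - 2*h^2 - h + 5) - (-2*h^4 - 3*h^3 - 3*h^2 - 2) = 4*h^5 + 2*h^4 + 7*h^3 + h^2 - h + 7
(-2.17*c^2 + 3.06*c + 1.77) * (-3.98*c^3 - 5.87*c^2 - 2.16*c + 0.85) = 8.6366*c^5 + 0.559099999999999*c^4 - 20.3196*c^3 - 18.844*c^2 - 1.2222*c + 1.5045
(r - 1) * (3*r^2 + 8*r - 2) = 3*r^3 + 5*r^2 - 10*r + 2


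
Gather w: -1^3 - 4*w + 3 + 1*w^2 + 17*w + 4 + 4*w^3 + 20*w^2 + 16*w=4*w^3 + 21*w^2 + 29*w + 6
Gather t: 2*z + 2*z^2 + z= 2*z^2 + 3*z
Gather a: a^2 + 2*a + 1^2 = a^2 + 2*a + 1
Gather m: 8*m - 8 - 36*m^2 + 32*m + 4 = -36*m^2 + 40*m - 4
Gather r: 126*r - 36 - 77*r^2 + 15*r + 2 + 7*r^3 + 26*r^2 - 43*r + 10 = 7*r^3 - 51*r^2 + 98*r - 24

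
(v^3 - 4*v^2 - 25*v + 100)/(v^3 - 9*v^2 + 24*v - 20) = (v^2 + v - 20)/(v^2 - 4*v + 4)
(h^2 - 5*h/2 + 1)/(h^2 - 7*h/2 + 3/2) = (h - 2)/(h - 3)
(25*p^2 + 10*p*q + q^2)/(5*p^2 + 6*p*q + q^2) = (5*p + q)/(p + q)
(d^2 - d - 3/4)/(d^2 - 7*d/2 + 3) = (d + 1/2)/(d - 2)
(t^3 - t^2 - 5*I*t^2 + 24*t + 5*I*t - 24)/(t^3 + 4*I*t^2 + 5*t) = (t^3 - t^2*(1 + 5*I) + t*(24 + 5*I) - 24)/(t*(t^2 + 4*I*t + 5))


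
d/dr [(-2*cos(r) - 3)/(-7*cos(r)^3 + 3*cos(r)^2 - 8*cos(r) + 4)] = 16*(28*cos(r)^3 + 57*cos(r)^2 - 18*cos(r) + 32)*sin(r)/(-53*cos(r) + 6*cos(2*r) - 7*cos(3*r) + 22)^2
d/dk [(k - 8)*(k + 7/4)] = 2*k - 25/4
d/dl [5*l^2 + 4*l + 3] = 10*l + 4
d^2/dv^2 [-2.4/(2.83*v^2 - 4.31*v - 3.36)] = (-38.44272*v^2 + 58.54704*v + 2.4*(5.66*v - 4.31)*(11.32*v - 8.62) + 45.64224)/(-2.83*v^2 + 4.31*v + 3.36)^3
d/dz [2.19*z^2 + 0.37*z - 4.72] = 4.38*z + 0.37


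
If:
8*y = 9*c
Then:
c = 8*y/9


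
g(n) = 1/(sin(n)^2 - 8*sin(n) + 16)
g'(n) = (-2*sin(n)*cos(n) + 8*cos(n))/(sin(n)^2 - 8*sin(n) + 16)^2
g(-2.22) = 0.04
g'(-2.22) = -0.01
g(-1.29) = 0.04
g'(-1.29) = 0.00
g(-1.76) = 0.04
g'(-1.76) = -0.00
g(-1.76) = 0.04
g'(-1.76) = -0.00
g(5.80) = 0.05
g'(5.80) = 0.02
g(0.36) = 0.08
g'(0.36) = 0.04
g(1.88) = 0.11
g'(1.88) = -0.02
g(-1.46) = 0.04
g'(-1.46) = 0.00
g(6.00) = 0.05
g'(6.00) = 0.02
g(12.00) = 0.05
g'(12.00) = 0.02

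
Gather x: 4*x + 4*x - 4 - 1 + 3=8*x - 2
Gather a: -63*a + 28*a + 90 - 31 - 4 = 55 - 35*a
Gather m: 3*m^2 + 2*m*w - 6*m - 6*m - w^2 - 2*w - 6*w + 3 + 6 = 3*m^2 + m*(2*w - 12) - w^2 - 8*w + 9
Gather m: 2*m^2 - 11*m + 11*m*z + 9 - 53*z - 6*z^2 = 2*m^2 + m*(11*z - 11) - 6*z^2 - 53*z + 9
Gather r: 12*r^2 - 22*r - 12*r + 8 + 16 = 12*r^2 - 34*r + 24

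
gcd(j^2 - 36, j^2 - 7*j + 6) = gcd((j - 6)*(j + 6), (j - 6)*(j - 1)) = j - 6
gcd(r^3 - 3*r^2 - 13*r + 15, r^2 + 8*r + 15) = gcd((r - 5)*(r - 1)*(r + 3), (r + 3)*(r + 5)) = r + 3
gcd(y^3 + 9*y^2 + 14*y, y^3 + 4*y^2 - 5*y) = y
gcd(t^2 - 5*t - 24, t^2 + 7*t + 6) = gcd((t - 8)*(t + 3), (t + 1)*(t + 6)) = 1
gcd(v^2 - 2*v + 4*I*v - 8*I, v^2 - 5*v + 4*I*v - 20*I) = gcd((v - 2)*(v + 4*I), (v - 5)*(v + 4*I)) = v + 4*I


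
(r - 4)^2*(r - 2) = r^3 - 10*r^2 + 32*r - 32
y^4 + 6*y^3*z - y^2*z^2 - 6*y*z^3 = y*(y - z)*(y + z)*(y + 6*z)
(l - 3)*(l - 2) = l^2 - 5*l + 6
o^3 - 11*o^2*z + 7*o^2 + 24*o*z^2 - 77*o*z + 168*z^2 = (o + 7)*(o - 8*z)*(o - 3*z)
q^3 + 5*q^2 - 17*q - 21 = (q - 3)*(q + 1)*(q + 7)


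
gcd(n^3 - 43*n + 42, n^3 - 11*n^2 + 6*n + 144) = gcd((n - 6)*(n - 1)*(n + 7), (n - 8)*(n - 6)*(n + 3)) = n - 6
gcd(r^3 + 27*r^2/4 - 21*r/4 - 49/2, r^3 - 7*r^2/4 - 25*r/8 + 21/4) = r^2 - r/4 - 7/2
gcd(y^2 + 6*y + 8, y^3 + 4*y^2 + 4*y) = y + 2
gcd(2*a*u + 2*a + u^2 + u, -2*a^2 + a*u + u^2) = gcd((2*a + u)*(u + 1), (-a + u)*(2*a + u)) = 2*a + u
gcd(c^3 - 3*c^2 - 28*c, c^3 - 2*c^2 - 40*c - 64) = c + 4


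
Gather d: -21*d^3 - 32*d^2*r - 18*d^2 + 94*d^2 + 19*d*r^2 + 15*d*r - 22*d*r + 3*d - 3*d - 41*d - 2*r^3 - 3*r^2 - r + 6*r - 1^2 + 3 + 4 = -21*d^3 + d^2*(76 - 32*r) + d*(19*r^2 - 7*r - 41) - 2*r^3 - 3*r^2 + 5*r + 6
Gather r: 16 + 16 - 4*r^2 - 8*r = -4*r^2 - 8*r + 32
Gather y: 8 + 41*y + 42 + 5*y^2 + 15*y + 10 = 5*y^2 + 56*y + 60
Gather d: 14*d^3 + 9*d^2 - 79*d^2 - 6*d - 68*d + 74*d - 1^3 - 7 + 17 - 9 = 14*d^3 - 70*d^2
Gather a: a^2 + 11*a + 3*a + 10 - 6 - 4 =a^2 + 14*a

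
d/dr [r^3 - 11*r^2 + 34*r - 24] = 3*r^2 - 22*r + 34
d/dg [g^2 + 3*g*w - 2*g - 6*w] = 2*g + 3*w - 2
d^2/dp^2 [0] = 0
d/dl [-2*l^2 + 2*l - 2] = 2 - 4*l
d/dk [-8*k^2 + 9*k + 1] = 9 - 16*k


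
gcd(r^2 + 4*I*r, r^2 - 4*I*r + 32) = r + 4*I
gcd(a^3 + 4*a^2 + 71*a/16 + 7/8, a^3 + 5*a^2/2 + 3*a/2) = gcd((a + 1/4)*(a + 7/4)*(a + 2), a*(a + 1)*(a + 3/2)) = 1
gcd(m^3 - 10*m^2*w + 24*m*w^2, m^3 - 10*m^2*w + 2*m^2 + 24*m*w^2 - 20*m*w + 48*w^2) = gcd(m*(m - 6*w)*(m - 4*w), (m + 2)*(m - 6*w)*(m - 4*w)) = m^2 - 10*m*w + 24*w^2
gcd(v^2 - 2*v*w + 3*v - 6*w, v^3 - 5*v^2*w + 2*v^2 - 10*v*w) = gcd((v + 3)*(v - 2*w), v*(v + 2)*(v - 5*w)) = 1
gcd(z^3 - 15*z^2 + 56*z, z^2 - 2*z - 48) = z - 8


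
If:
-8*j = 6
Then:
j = -3/4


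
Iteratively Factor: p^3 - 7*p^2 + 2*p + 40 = (p + 2)*(p^2 - 9*p + 20) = (p - 5)*(p + 2)*(p - 4)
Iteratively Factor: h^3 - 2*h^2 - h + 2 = (h - 1)*(h^2 - h - 2) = (h - 2)*(h - 1)*(h + 1)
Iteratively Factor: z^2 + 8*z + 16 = (z + 4)*(z + 4)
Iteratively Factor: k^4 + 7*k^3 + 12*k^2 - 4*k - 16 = (k + 2)*(k^3 + 5*k^2 + 2*k - 8) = (k - 1)*(k + 2)*(k^2 + 6*k + 8) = (k - 1)*(k + 2)*(k + 4)*(k + 2)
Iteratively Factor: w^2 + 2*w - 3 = (w - 1)*(w + 3)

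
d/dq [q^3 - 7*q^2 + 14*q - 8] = 3*q^2 - 14*q + 14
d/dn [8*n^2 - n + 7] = 16*n - 1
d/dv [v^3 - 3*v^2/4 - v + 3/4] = 3*v^2 - 3*v/2 - 1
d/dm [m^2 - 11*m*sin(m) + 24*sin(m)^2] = -11*m*cos(m) + 2*m - 11*sin(m) + 24*sin(2*m)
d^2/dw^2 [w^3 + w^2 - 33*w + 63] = 6*w + 2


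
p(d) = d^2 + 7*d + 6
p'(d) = 2*d + 7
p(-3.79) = -6.17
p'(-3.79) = -0.58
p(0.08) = 6.57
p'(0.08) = 7.16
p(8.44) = 136.31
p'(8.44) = 23.88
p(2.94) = 35.22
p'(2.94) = 12.88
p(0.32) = 8.34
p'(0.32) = 7.64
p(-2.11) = -4.32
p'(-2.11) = 2.78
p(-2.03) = -4.09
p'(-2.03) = 2.94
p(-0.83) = 0.88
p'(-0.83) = 5.34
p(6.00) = 84.00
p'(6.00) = 19.00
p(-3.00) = -6.00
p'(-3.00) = 1.00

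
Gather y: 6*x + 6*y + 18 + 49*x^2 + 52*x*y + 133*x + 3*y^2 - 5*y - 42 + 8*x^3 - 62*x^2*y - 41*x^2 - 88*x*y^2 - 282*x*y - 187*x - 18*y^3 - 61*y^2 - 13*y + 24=8*x^3 + 8*x^2 - 48*x - 18*y^3 + y^2*(-88*x - 58) + y*(-62*x^2 - 230*x - 12)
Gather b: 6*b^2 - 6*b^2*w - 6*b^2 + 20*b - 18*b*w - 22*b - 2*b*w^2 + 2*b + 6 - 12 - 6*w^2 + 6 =-6*b^2*w + b*(-2*w^2 - 18*w) - 6*w^2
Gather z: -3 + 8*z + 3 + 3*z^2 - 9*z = 3*z^2 - z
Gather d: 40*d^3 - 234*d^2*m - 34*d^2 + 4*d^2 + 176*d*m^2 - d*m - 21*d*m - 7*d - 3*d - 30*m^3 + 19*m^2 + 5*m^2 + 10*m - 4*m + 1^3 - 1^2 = 40*d^3 + d^2*(-234*m - 30) + d*(176*m^2 - 22*m - 10) - 30*m^3 + 24*m^2 + 6*m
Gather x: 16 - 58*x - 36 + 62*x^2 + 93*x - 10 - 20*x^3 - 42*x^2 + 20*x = -20*x^3 + 20*x^2 + 55*x - 30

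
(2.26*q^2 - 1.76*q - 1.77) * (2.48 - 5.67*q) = -12.8142*q^3 + 15.584*q^2 + 5.6711*q - 4.3896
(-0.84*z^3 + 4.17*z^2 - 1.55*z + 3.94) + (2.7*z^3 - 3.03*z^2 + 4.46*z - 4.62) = 1.86*z^3 + 1.14*z^2 + 2.91*z - 0.68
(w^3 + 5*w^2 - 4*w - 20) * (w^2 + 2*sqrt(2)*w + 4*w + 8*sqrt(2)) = w^5 + 2*sqrt(2)*w^4 + 9*w^4 + 16*w^3 + 18*sqrt(2)*w^3 - 36*w^2 + 32*sqrt(2)*w^2 - 72*sqrt(2)*w - 80*w - 160*sqrt(2)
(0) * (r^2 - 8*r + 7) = 0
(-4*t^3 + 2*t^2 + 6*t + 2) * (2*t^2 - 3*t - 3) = -8*t^5 + 16*t^4 + 18*t^3 - 20*t^2 - 24*t - 6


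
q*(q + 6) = q^2 + 6*q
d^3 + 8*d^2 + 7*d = d*(d + 1)*(d + 7)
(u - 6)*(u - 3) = u^2 - 9*u + 18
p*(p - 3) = p^2 - 3*p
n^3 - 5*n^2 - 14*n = n*(n - 7)*(n + 2)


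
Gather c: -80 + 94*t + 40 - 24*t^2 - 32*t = -24*t^2 + 62*t - 40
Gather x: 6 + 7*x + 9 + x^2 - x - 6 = x^2 + 6*x + 9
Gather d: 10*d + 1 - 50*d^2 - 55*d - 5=-50*d^2 - 45*d - 4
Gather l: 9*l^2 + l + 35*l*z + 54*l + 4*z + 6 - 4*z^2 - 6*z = 9*l^2 + l*(35*z + 55) - 4*z^2 - 2*z + 6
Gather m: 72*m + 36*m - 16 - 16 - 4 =108*m - 36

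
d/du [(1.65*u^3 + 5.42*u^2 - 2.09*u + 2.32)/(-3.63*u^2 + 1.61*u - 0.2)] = (-5.9895*u^4 + 5.313*u^3 + 0.1495*u^2 + 14.6752*u - 3.3172)/(13.1769*u^4 - 11.6886*u^3 + 4.0441*u^2 - 0.644*u + 0.04)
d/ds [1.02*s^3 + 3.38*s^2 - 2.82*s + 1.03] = 3.06*s^2 + 6.76*s - 2.82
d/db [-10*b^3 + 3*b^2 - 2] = 6*b*(1 - 5*b)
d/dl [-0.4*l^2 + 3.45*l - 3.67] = 3.45 - 0.8*l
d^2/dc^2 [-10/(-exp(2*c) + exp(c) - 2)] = 10*((1 - 4*exp(c))*(exp(2*c) - exp(c) + 2) + 2*(2*exp(c) - 1)^2*exp(c))*exp(c)/(exp(2*c) - exp(c) + 2)^3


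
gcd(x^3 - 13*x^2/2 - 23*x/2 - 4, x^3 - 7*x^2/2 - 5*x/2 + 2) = x + 1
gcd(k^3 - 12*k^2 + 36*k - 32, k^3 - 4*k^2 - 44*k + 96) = k^2 - 10*k + 16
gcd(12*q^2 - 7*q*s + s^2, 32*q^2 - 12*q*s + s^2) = 4*q - s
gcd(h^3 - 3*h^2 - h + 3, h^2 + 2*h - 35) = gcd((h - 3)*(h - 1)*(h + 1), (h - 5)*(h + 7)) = 1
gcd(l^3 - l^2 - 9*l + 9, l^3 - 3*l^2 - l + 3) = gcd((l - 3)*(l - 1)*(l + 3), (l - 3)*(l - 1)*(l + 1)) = l^2 - 4*l + 3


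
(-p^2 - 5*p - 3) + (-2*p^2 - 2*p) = -3*p^2 - 7*p - 3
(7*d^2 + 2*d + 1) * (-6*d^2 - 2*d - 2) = -42*d^4 - 26*d^3 - 24*d^2 - 6*d - 2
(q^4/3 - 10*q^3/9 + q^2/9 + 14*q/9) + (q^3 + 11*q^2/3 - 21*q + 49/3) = q^4/3 - q^3/9 + 34*q^2/9 - 175*q/9 + 49/3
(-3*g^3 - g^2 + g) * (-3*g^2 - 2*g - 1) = 9*g^5 + 9*g^4 + 2*g^3 - g^2 - g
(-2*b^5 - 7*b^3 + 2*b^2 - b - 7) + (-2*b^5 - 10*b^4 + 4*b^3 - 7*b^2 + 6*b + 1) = -4*b^5 - 10*b^4 - 3*b^3 - 5*b^2 + 5*b - 6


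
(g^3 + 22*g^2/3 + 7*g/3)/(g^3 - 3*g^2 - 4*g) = (3*g^2 + 22*g + 7)/(3*(g^2 - 3*g - 4))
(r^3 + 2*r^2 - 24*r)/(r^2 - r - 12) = r*(r + 6)/(r + 3)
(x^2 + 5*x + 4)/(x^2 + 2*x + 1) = (x + 4)/(x + 1)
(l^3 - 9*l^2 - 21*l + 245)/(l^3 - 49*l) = (l^2 - 2*l - 35)/(l*(l + 7))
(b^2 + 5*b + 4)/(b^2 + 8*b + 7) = (b + 4)/(b + 7)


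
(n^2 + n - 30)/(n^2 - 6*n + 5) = (n + 6)/(n - 1)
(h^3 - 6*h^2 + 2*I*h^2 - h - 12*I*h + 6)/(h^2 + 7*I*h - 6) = (h^2 + h*(-6 + I) - 6*I)/(h + 6*I)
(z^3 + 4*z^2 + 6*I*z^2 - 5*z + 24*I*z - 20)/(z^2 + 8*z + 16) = (z^2 + 6*I*z - 5)/(z + 4)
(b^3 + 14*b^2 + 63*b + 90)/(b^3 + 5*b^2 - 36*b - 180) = (b + 3)/(b - 6)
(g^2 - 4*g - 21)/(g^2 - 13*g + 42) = (g + 3)/(g - 6)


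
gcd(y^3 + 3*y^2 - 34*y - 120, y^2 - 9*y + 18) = y - 6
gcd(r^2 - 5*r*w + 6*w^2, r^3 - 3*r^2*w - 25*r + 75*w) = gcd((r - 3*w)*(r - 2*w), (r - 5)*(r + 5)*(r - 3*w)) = r - 3*w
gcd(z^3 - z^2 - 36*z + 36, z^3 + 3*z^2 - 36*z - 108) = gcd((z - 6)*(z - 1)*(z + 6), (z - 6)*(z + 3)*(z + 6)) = z^2 - 36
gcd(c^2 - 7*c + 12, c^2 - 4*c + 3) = c - 3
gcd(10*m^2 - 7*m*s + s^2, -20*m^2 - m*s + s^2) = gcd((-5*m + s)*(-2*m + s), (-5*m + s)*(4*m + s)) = -5*m + s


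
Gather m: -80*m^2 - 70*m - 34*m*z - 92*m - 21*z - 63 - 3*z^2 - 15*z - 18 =-80*m^2 + m*(-34*z - 162) - 3*z^2 - 36*z - 81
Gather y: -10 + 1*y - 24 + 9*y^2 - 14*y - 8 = 9*y^2 - 13*y - 42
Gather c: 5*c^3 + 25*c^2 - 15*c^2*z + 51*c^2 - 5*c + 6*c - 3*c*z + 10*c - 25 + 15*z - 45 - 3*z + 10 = 5*c^3 + c^2*(76 - 15*z) + c*(11 - 3*z) + 12*z - 60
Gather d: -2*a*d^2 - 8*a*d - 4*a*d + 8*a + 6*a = -2*a*d^2 - 12*a*d + 14*a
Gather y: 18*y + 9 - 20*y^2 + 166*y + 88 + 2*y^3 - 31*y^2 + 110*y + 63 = 2*y^3 - 51*y^2 + 294*y + 160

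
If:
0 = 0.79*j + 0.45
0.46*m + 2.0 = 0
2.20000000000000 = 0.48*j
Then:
No Solution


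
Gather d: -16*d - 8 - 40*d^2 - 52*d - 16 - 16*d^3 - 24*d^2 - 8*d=-16*d^3 - 64*d^2 - 76*d - 24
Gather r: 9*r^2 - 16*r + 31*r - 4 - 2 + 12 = 9*r^2 + 15*r + 6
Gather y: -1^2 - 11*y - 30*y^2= -30*y^2 - 11*y - 1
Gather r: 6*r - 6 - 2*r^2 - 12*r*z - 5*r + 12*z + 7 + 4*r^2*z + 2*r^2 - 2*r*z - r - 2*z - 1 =4*r^2*z - 14*r*z + 10*z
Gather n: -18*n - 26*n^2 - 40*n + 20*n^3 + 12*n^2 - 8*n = 20*n^3 - 14*n^2 - 66*n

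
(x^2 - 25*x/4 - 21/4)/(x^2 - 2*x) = (4*x^2 - 25*x - 21)/(4*x*(x - 2))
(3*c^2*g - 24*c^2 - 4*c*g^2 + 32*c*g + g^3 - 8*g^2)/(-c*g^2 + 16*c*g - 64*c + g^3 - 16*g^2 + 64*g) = (-3*c + g)/(g - 8)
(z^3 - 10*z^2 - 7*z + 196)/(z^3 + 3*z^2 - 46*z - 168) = (z - 7)/(z + 6)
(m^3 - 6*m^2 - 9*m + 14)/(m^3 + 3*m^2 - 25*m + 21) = (m^2 - 5*m - 14)/(m^2 + 4*m - 21)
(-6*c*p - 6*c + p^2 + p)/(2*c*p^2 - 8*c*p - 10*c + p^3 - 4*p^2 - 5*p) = (-6*c + p)/(2*c*p - 10*c + p^2 - 5*p)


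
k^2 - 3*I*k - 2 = (k - 2*I)*(k - I)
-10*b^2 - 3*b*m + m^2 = (-5*b + m)*(2*b + m)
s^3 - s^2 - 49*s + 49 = (s - 7)*(s - 1)*(s + 7)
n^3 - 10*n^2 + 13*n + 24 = (n - 8)*(n - 3)*(n + 1)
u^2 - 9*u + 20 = (u - 5)*(u - 4)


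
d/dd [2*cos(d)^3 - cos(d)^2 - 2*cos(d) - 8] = 2*(-3*cos(d)^2 + cos(d) + 1)*sin(d)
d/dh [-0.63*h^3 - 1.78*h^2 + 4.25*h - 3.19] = -1.89*h^2 - 3.56*h + 4.25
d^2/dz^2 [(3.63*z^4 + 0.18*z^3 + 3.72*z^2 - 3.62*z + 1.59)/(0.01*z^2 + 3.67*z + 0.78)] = (0.000726000000000001*z^6 + 0.799326000000001*z^5 + 293.522526*z^4 + 170.832032*z^3 + 29.42037*z^2 + 1.17660600000001*z + 68.058018)/(1.0e-6*z^6 + 0.001101*z^5 + 0.404301*z^4 + 49.602619*z^3 + 31.535478*z^2 + 6.698484*z + 0.474552)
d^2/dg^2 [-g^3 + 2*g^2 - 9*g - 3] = 4 - 6*g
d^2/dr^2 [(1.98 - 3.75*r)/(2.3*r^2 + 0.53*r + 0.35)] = (-(3.75*r - 1.98)*(4.6*r + 0.53)*(9.2*r + 1.06) + (51.75*r - 5.133)*(2.3*r^2 + 0.53*r + 0.35))/(2.3*r^2 + 0.53*r + 0.35)^3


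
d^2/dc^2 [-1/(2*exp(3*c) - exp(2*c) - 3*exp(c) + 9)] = (-2*(-6*exp(2*c) + 2*exp(c) + 3)^2*exp(c) + (18*exp(2*c) - 4*exp(c) - 3)*(2*exp(3*c) - exp(2*c) - 3*exp(c) + 9))*exp(c)/(2*exp(3*c) - exp(2*c) - 3*exp(c) + 9)^3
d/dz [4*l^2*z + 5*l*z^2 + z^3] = 4*l^2 + 10*l*z + 3*z^2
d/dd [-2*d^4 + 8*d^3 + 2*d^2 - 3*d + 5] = -8*d^3 + 24*d^2 + 4*d - 3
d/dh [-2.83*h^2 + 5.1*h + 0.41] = 5.1 - 5.66*h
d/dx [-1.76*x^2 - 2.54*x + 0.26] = -3.52*x - 2.54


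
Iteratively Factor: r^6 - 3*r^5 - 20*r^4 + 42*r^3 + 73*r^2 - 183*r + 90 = (r - 1)*(r^5 - 2*r^4 - 22*r^3 + 20*r^2 + 93*r - 90) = (r - 5)*(r - 1)*(r^4 + 3*r^3 - 7*r^2 - 15*r + 18) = (r - 5)*(r - 2)*(r - 1)*(r^3 + 5*r^2 + 3*r - 9) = (r - 5)*(r - 2)*(r - 1)*(r + 3)*(r^2 + 2*r - 3) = (r - 5)*(r - 2)*(r - 1)*(r + 3)^2*(r - 1)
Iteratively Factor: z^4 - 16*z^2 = (z)*(z^3 - 16*z) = z*(z - 4)*(z^2 + 4*z) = z^2*(z - 4)*(z + 4)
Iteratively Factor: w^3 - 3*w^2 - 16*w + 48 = (w - 3)*(w^2 - 16) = (w - 3)*(w + 4)*(w - 4)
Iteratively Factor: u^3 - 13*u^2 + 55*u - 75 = (u - 5)*(u^2 - 8*u + 15) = (u - 5)*(u - 3)*(u - 5)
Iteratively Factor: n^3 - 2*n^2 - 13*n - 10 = (n - 5)*(n^2 + 3*n + 2) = (n - 5)*(n + 1)*(n + 2)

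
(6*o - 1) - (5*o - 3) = o + 2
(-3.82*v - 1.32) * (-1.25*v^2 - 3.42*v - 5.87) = 4.775*v^3 + 14.7144*v^2 + 26.9378*v + 7.7484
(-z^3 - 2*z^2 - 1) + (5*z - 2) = -z^3 - 2*z^2 + 5*z - 3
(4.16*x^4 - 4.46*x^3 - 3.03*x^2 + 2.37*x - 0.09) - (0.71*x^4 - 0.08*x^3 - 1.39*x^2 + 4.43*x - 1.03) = 3.45*x^4 - 4.38*x^3 - 1.64*x^2 - 2.06*x + 0.94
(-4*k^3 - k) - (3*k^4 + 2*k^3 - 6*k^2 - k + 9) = -3*k^4 - 6*k^3 + 6*k^2 - 9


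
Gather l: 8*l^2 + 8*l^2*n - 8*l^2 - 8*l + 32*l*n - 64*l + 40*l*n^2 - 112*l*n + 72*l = 8*l^2*n + l*(40*n^2 - 80*n)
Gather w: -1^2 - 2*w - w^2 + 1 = -w^2 - 2*w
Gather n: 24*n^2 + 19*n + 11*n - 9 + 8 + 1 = 24*n^2 + 30*n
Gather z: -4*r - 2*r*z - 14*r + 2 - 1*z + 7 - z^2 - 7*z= -18*r - z^2 + z*(-2*r - 8) + 9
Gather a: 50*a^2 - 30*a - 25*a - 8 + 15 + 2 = 50*a^2 - 55*a + 9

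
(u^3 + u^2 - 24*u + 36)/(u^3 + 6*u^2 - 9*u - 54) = (u - 2)/(u + 3)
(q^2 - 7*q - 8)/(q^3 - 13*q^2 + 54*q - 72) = (q^2 - 7*q - 8)/(q^3 - 13*q^2 + 54*q - 72)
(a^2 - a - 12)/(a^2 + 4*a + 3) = (a - 4)/(a + 1)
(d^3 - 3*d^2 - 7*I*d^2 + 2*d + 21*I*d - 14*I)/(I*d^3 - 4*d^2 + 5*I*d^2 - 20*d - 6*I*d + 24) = (-I*d^2 + d*(-7 + 2*I) + 14)/(d^2 + d*(6 + 4*I) + 24*I)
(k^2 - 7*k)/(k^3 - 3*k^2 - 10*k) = (7 - k)/(-k^2 + 3*k + 10)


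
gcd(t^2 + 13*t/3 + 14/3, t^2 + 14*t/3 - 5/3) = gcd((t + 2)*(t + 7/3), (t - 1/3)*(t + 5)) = 1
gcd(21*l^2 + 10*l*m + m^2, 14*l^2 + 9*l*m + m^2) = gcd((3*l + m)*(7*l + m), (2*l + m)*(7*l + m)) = 7*l + m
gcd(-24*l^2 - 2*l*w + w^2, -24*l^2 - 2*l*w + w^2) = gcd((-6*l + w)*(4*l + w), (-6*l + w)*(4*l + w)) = -24*l^2 - 2*l*w + w^2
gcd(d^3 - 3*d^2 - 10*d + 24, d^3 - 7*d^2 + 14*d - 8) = d^2 - 6*d + 8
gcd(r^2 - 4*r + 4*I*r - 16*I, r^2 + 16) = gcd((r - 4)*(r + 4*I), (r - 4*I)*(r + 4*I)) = r + 4*I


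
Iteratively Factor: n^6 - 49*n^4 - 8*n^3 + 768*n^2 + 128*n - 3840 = (n + 4)*(n^5 - 4*n^4 - 33*n^3 + 124*n^2 + 272*n - 960) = (n - 3)*(n + 4)*(n^4 - n^3 - 36*n^2 + 16*n + 320) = (n - 4)*(n - 3)*(n + 4)*(n^3 + 3*n^2 - 24*n - 80) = (n - 4)*(n - 3)*(n + 4)^2*(n^2 - n - 20) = (n - 5)*(n - 4)*(n - 3)*(n + 4)^2*(n + 4)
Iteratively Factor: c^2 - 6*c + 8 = (c - 2)*(c - 4)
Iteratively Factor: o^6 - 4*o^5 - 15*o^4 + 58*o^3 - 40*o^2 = (o - 5)*(o^5 + o^4 - 10*o^3 + 8*o^2) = o*(o - 5)*(o^4 + o^3 - 10*o^2 + 8*o) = o*(o - 5)*(o - 2)*(o^3 + 3*o^2 - 4*o) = o*(o - 5)*(o - 2)*(o - 1)*(o^2 + 4*o) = o*(o - 5)*(o - 2)*(o - 1)*(o + 4)*(o)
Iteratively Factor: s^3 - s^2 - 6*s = (s)*(s^2 - s - 6) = s*(s + 2)*(s - 3)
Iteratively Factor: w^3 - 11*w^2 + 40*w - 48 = (w - 4)*(w^2 - 7*w + 12) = (w - 4)*(w - 3)*(w - 4)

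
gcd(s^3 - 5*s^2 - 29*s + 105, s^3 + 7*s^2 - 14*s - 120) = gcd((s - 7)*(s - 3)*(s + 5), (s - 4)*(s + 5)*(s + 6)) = s + 5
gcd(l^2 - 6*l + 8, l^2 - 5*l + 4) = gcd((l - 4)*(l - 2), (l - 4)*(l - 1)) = l - 4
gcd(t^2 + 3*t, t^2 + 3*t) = t^2 + 3*t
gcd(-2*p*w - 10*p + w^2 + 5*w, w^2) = 1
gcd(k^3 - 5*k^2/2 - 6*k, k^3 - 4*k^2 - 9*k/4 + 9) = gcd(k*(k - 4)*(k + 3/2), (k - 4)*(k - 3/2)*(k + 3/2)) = k^2 - 5*k/2 - 6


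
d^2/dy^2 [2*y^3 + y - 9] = 12*y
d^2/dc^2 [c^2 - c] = 2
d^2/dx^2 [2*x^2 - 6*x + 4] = 4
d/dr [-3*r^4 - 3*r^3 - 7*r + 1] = -12*r^3 - 9*r^2 - 7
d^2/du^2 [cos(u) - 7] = -cos(u)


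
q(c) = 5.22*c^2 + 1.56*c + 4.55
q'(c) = 10.44*c + 1.56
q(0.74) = 8.56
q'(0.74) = 9.29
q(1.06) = 12.07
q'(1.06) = 12.63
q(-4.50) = 103.24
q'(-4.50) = -45.42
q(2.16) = 32.27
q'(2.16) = 24.11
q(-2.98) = 46.26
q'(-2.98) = -29.55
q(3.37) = 69.09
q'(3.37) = 36.74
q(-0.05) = 4.49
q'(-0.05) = 1.04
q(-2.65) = 37.07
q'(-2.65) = -26.11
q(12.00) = 774.95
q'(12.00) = 126.84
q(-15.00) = 1155.65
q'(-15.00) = -155.04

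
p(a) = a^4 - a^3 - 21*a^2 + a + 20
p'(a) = 4*a^3 - 3*a^2 - 42*a + 1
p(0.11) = 19.85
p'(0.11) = -3.65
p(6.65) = 759.53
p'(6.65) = 765.35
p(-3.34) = -55.90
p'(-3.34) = -41.23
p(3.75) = -126.54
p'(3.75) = 12.25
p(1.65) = -32.60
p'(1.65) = -58.50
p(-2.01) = -42.41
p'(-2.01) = 40.82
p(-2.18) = -49.03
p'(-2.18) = 36.86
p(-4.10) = 14.39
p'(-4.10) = -152.91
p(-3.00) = -64.00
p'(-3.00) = -8.00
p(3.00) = -112.00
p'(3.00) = -44.00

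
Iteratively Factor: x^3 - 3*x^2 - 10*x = (x - 5)*(x^2 + 2*x) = (x - 5)*(x + 2)*(x)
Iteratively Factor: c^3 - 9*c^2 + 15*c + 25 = (c + 1)*(c^2 - 10*c + 25) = (c - 5)*(c + 1)*(c - 5)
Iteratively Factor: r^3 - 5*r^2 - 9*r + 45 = (r - 3)*(r^2 - 2*r - 15) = (r - 5)*(r - 3)*(r + 3)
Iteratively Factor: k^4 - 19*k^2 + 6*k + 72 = (k + 4)*(k^3 - 4*k^2 - 3*k + 18) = (k - 3)*(k + 4)*(k^2 - k - 6) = (k - 3)^2*(k + 4)*(k + 2)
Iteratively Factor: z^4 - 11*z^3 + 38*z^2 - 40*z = (z - 4)*(z^3 - 7*z^2 + 10*z) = (z - 5)*(z - 4)*(z^2 - 2*z) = z*(z - 5)*(z - 4)*(z - 2)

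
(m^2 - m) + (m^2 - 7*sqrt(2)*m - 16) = 2*m^2 - 7*sqrt(2)*m - m - 16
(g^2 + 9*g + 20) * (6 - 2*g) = -2*g^3 - 12*g^2 + 14*g + 120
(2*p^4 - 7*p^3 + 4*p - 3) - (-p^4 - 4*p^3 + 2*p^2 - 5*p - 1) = 3*p^4 - 3*p^3 - 2*p^2 + 9*p - 2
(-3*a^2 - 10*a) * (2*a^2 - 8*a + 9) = -6*a^4 + 4*a^3 + 53*a^2 - 90*a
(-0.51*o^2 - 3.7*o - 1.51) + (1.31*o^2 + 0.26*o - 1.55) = 0.8*o^2 - 3.44*o - 3.06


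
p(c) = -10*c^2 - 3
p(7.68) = -592.82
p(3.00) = -93.00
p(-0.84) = -10.06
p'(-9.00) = 180.00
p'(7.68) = -153.60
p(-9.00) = -813.00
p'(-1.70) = 34.00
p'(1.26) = -25.20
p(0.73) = -8.33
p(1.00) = -13.00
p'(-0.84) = 16.80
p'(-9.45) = 189.00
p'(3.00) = -60.00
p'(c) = -20*c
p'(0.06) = -1.20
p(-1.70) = -31.90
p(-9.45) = -896.02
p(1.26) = -18.88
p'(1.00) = -20.00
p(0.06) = -3.04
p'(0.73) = -14.60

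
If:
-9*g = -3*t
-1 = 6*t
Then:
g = -1/18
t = -1/6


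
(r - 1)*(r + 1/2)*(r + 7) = r^3 + 13*r^2/2 - 4*r - 7/2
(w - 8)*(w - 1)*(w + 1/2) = w^3 - 17*w^2/2 + 7*w/2 + 4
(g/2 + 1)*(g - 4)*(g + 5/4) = g^3/2 - 3*g^2/8 - 21*g/4 - 5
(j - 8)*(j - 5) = j^2 - 13*j + 40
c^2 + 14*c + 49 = (c + 7)^2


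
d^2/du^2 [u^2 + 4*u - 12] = 2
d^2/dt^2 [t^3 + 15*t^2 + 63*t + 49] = 6*t + 30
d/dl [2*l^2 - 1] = 4*l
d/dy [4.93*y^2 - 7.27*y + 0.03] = 9.86*y - 7.27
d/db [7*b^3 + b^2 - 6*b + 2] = 21*b^2 + 2*b - 6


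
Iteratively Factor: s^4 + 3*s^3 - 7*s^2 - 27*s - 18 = (s - 3)*(s^3 + 6*s^2 + 11*s + 6) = (s - 3)*(s + 2)*(s^2 + 4*s + 3) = (s - 3)*(s + 2)*(s + 3)*(s + 1)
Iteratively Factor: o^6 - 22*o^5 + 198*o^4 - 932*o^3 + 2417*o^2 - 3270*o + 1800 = (o - 4)*(o^5 - 18*o^4 + 126*o^3 - 428*o^2 + 705*o - 450) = (o - 5)*(o - 4)*(o^4 - 13*o^3 + 61*o^2 - 123*o + 90) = (o - 5)*(o - 4)*(o - 2)*(o^3 - 11*o^2 + 39*o - 45) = (o - 5)*(o - 4)*(o - 3)*(o - 2)*(o^2 - 8*o + 15) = (o - 5)*(o - 4)*(o - 3)^2*(o - 2)*(o - 5)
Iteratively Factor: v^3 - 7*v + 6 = (v + 3)*(v^2 - 3*v + 2) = (v - 2)*(v + 3)*(v - 1)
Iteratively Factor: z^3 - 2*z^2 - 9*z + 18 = (z - 3)*(z^2 + z - 6) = (z - 3)*(z - 2)*(z + 3)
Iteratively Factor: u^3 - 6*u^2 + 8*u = (u - 2)*(u^2 - 4*u) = (u - 4)*(u - 2)*(u)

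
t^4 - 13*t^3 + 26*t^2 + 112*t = t*(t - 8)*(t - 7)*(t + 2)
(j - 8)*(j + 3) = j^2 - 5*j - 24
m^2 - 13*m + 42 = (m - 7)*(m - 6)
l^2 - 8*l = l*(l - 8)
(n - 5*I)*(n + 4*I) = n^2 - I*n + 20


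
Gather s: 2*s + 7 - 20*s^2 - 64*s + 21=-20*s^2 - 62*s + 28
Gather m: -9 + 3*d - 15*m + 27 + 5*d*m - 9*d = -6*d + m*(5*d - 15) + 18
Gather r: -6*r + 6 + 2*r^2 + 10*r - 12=2*r^2 + 4*r - 6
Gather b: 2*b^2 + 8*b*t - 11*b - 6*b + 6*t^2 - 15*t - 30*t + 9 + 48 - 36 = 2*b^2 + b*(8*t - 17) + 6*t^2 - 45*t + 21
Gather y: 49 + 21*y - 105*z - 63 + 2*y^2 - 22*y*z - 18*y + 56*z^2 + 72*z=2*y^2 + y*(3 - 22*z) + 56*z^2 - 33*z - 14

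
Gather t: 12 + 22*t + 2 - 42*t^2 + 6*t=-42*t^2 + 28*t + 14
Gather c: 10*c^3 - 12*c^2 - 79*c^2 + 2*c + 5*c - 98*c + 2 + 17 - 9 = 10*c^3 - 91*c^2 - 91*c + 10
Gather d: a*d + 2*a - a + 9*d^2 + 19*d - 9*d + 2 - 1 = a + 9*d^2 + d*(a + 10) + 1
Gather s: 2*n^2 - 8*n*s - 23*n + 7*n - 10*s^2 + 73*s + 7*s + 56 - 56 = 2*n^2 - 16*n - 10*s^2 + s*(80 - 8*n)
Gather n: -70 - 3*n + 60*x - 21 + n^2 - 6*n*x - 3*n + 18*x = n^2 + n*(-6*x - 6) + 78*x - 91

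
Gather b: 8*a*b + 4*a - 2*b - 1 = 4*a + b*(8*a - 2) - 1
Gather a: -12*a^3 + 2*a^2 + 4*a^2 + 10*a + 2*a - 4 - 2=-12*a^3 + 6*a^2 + 12*a - 6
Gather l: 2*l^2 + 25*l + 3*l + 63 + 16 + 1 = 2*l^2 + 28*l + 80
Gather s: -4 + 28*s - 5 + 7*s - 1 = 35*s - 10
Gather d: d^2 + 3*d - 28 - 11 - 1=d^2 + 3*d - 40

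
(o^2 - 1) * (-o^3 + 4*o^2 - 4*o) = -o^5 + 4*o^4 - 3*o^3 - 4*o^2 + 4*o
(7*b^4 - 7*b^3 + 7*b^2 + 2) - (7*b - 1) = 7*b^4 - 7*b^3 + 7*b^2 - 7*b + 3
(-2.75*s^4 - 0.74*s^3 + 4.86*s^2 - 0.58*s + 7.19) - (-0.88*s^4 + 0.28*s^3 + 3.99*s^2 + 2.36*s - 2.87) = -1.87*s^4 - 1.02*s^3 + 0.87*s^2 - 2.94*s + 10.06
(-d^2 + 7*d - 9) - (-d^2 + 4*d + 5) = 3*d - 14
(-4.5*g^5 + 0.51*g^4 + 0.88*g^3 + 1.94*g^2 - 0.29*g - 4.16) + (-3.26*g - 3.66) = -4.5*g^5 + 0.51*g^4 + 0.88*g^3 + 1.94*g^2 - 3.55*g - 7.82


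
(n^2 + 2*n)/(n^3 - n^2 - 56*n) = (n + 2)/(n^2 - n - 56)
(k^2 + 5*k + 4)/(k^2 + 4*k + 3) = (k + 4)/(k + 3)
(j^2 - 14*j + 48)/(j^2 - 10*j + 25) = (j^2 - 14*j + 48)/(j^2 - 10*j + 25)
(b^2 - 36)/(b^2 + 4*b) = (b^2 - 36)/(b*(b + 4))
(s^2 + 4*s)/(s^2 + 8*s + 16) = s/(s + 4)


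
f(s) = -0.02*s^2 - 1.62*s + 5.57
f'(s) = -0.04*s - 1.62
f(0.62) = 4.56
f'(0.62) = -1.64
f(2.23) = 1.86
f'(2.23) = -1.71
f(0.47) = 4.80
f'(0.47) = -1.64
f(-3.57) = 11.10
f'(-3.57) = -1.48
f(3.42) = -0.20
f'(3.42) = -1.76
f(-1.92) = 8.61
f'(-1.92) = -1.54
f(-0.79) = 6.84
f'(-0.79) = -1.59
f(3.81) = -0.89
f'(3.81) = -1.77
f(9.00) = -10.63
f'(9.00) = -1.98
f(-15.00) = 25.37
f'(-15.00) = -1.02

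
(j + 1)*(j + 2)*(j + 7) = j^3 + 10*j^2 + 23*j + 14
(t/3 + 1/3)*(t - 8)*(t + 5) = t^3/3 - 2*t^2/3 - 43*t/3 - 40/3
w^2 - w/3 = w*(w - 1/3)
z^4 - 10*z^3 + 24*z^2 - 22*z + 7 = (z - 7)*(z - 1)^3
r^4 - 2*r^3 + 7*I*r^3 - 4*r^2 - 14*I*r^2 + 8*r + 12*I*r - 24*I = (r - 2)*(r - I)*(r + 2*I)*(r + 6*I)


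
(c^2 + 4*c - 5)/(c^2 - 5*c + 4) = (c + 5)/(c - 4)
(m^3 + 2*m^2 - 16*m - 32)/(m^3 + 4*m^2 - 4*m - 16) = (m - 4)/(m - 2)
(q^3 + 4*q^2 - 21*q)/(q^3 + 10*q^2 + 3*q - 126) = q/(q + 6)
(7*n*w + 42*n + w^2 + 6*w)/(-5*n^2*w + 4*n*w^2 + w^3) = (7*n*w + 42*n + w^2 + 6*w)/(w*(-5*n^2 + 4*n*w + w^2))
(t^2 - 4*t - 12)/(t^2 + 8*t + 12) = (t - 6)/(t + 6)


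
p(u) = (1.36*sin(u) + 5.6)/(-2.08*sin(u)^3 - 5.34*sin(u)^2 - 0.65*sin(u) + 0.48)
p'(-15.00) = 22.66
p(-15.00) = -6.02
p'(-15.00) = 22.66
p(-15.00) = -6.02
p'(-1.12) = -2.79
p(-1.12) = -2.51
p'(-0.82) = -11.03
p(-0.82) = -4.24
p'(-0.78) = -13.95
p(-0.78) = -4.74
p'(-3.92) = -4.44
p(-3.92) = -1.97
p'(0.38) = 83.49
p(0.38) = -10.14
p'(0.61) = 10.57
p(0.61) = -3.13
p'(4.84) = -0.55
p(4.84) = -2.03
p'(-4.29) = -1.07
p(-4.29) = -1.12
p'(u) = (1.36*sin(u) + 5.6)*(6.24*sin(u)^2*cos(u) + 10.68*sin(u)*cos(u) + 0.65*cos(u))/(-2.08*sin(u)^3 - 5.34*sin(u)^2 - 0.65*sin(u) + 0.48)^2 + 1.36*cos(u)/(-2.08*sin(u)^3 - 5.34*sin(u)^2 - 0.65*sin(u) + 0.48)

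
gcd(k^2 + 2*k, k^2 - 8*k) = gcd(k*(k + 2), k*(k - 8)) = k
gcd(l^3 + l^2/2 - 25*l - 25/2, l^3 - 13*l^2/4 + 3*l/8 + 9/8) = l + 1/2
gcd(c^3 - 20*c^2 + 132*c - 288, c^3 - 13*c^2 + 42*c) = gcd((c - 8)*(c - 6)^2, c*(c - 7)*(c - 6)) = c - 6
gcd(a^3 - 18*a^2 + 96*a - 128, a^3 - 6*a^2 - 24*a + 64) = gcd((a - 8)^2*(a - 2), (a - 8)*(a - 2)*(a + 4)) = a^2 - 10*a + 16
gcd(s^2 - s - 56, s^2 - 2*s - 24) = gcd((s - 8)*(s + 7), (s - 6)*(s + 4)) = 1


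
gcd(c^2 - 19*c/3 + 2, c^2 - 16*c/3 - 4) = c - 6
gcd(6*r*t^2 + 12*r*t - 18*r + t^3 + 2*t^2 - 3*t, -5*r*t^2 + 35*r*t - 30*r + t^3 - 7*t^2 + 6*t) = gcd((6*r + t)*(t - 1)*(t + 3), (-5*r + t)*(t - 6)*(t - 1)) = t - 1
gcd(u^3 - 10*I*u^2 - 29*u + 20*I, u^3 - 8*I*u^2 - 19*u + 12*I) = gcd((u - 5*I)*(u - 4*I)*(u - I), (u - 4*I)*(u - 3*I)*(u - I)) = u^2 - 5*I*u - 4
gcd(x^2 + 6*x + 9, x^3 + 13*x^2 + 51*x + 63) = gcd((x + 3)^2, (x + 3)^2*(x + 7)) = x^2 + 6*x + 9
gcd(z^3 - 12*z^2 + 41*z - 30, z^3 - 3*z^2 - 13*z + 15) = z^2 - 6*z + 5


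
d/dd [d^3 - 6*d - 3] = 3*d^2 - 6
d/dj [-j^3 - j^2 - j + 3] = -3*j^2 - 2*j - 1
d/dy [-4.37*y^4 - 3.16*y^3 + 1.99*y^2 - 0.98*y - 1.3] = -17.48*y^3 - 9.48*y^2 + 3.98*y - 0.98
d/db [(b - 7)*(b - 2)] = 2*b - 9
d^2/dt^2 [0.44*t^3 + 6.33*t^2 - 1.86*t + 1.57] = 2.64*t + 12.66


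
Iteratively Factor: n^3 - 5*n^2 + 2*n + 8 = (n - 2)*(n^2 - 3*n - 4) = (n - 4)*(n - 2)*(n + 1)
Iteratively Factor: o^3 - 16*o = (o - 4)*(o^2 + 4*o) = (o - 4)*(o + 4)*(o)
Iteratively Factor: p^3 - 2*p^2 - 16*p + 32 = (p + 4)*(p^2 - 6*p + 8) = (p - 2)*(p + 4)*(p - 4)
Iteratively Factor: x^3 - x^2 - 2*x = (x - 2)*(x^2 + x) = x*(x - 2)*(x + 1)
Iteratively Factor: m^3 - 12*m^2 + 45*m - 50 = (m - 5)*(m^2 - 7*m + 10) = (m - 5)^2*(m - 2)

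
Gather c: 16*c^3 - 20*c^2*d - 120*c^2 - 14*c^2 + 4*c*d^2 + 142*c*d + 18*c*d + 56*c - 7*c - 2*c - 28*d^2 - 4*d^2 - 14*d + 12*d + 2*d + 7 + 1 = 16*c^3 + c^2*(-20*d - 134) + c*(4*d^2 + 160*d + 47) - 32*d^2 + 8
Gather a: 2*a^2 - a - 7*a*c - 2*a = 2*a^2 + a*(-7*c - 3)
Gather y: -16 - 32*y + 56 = 40 - 32*y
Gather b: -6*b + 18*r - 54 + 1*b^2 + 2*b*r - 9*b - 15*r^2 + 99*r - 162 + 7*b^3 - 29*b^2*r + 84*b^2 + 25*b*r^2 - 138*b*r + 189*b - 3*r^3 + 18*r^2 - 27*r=7*b^3 + b^2*(85 - 29*r) + b*(25*r^2 - 136*r + 174) - 3*r^3 + 3*r^2 + 90*r - 216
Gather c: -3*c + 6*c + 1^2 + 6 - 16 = 3*c - 9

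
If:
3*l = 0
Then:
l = 0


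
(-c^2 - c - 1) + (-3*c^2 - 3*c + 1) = -4*c^2 - 4*c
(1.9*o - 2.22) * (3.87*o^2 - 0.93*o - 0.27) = 7.353*o^3 - 10.3584*o^2 + 1.5516*o + 0.5994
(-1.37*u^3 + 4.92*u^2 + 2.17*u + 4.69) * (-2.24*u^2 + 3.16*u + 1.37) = 3.0688*u^5 - 15.35*u^4 + 8.8095*u^3 + 3.092*u^2 + 17.7933*u + 6.4253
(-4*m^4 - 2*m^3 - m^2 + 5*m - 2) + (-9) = -4*m^4 - 2*m^3 - m^2 + 5*m - 11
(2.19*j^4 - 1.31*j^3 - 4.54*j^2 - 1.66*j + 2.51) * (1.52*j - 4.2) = 3.3288*j^5 - 11.1892*j^4 - 1.3988*j^3 + 16.5448*j^2 + 10.7872*j - 10.542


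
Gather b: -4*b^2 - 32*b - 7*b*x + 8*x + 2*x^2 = -4*b^2 + b*(-7*x - 32) + 2*x^2 + 8*x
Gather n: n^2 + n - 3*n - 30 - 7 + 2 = n^2 - 2*n - 35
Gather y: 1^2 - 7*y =1 - 7*y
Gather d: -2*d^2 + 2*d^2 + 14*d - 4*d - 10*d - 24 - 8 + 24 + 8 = 0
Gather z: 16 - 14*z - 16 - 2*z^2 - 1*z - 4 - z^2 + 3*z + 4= -3*z^2 - 12*z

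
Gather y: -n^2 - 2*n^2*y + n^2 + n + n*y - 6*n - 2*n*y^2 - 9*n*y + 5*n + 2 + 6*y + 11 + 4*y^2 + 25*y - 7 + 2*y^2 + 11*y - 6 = y^2*(6 - 2*n) + y*(-2*n^2 - 8*n + 42)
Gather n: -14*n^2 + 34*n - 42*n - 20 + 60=-14*n^2 - 8*n + 40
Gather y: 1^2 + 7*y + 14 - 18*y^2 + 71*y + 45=-18*y^2 + 78*y + 60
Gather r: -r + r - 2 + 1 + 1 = 0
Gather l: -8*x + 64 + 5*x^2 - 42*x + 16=5*x^2 - 50*x + 80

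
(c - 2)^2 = c^2 - 4*c + 4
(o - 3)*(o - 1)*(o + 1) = o^3 - 3*o^2 - o + 3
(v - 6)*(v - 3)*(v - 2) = v^3 - 11*v^2 + 36*v - 36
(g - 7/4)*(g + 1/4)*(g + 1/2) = g^3 - g^2 - 19*g/16 - 7/32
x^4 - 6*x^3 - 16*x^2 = x^2*(x - 8)*(x + 2)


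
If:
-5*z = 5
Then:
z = -1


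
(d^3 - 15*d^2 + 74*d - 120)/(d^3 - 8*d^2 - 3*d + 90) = (d - 4)/(d + 3)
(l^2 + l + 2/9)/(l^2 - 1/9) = (3*l + 2)/(3*l - 1)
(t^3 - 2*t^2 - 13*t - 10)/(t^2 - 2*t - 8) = (t^2 - 4*t - 5)/(t - 4)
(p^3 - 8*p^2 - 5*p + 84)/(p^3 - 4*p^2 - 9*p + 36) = (p - 7)/(p - 3)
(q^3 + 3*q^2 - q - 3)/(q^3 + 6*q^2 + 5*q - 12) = (q + 1)/(q + 4)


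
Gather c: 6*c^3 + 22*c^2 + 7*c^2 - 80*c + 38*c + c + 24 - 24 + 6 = 6*c^3 + 29*c^2 - 41*c + 6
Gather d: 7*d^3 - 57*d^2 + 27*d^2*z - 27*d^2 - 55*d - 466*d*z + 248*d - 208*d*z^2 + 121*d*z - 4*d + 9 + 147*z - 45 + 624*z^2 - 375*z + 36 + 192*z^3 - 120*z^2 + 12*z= 7*d^3 + d^2*(27*z - 84) + d*(-208*z^2 - 345*z + 189) + 192*z^3 + 504*z^2 - 216*z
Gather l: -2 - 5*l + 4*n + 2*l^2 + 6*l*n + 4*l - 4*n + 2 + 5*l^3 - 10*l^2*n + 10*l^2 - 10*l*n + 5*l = 5*l^3 + l^2*(12 - 10*n) + l*(4 - 4*n)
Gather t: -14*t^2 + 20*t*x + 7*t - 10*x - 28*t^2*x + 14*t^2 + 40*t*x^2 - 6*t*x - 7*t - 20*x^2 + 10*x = -28*t^2*x + t*(40*x^2 + 14*x) - 20*x^2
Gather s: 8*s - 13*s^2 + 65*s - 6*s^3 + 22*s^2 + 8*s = -6*s^3 + 9*s^2 + 81*s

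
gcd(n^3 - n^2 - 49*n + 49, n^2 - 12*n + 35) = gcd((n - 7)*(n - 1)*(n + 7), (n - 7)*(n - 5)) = n - 7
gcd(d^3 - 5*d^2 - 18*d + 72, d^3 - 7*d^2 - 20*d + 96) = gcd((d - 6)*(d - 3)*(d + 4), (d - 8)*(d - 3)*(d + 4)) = d^2 + d - 12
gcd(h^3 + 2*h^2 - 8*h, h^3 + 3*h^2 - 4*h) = h^2 + 4*h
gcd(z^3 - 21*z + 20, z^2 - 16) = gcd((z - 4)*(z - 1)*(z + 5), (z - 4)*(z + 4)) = z - 4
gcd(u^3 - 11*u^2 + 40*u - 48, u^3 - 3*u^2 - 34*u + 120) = u - 4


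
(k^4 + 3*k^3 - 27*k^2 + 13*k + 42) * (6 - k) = -k^5 + 3*k^4 + 45*k^3 - 175*k^2 + 36*k + 252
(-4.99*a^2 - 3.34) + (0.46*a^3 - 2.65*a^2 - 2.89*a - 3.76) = 0.46*a^3 - 7.64*a^2 - 2.89*a - 7.1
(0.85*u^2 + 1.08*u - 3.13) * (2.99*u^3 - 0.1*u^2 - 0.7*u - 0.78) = 2.5415*u^5 + 3.1442*u^4 - 10.0617*u^3 - 1.106*u^2 + 1.3486*u + 2.4414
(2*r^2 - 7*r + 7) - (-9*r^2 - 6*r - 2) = 11*r^2 - r + 9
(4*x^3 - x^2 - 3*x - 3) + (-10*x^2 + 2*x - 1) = 4*x^3 - 11*x^2 - x - 4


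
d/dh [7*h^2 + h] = 14*h + 1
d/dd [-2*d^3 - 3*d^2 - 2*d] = -6*d^2 - 6*d - 2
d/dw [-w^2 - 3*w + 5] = -2*w - 3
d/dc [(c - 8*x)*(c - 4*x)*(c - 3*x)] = 3*c^2 - 30*c*x + 68*x^2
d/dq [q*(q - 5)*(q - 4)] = 3*q^2 - 18*q + 20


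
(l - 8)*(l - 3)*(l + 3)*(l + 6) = l^4 - 2*l^3 - 57*l^2 + 18*l + 432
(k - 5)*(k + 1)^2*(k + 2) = k^4 - k^3 - 15*k^2 - 23*k - 10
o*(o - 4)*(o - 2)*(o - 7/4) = o^4 - 31*o^3/4 + 37*o^2/2 - 14*o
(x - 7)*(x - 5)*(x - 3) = x^3 - 15*x^2 + 71*x - 105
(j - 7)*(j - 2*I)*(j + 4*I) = j^3 - 7*j^2 + 2*I*j^2 + 8*j - 14*I*j - 56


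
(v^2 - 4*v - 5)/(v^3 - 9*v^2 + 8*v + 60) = (v + 1)/(v^2 - 4*v - 12)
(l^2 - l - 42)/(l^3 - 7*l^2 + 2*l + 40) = (l^2 - l - 42)/(l^3 - 7*l^2 + 2*l + 40)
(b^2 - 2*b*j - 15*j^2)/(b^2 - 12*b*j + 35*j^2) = (b + 3*j)/(b - 7*j)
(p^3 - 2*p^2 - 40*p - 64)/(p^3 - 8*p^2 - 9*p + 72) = (p^2 + 6*p + 8)/(p^2 - 9)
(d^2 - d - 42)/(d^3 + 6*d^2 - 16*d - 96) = (d - 7)/(d^2 - 16)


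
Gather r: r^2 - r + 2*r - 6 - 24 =r^2 + r - 30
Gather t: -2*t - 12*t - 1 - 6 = -14*t - 7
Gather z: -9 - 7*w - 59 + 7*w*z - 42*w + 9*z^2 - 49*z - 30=-49*w + 9*z^2 + z*(7*w - 49) - 98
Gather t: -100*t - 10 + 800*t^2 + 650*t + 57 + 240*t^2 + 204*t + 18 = 1040*t^2 + 754*t + 65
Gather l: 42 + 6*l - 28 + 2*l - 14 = 8*l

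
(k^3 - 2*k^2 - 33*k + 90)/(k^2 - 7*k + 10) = (k^2 + 3*k - 18)/(k - 2)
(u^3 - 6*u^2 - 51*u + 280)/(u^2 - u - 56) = u - 5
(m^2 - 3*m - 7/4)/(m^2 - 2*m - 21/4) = (2*m + 1)/(2*m + 3)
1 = 1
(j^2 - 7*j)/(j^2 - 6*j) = (j - 7)/(j - 6)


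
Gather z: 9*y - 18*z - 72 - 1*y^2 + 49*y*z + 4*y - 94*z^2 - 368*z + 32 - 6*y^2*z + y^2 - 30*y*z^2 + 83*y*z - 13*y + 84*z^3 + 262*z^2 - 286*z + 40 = 84*z^3 + z^2*(168 - 30*y) + z*(-6*y^2 + 132*y - 672)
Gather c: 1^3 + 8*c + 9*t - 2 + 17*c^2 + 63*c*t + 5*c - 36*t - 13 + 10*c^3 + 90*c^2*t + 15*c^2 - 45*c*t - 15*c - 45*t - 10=10*c^3 + c^2*(90*t + 32) + c*(18*t - 2) - 72*t - 24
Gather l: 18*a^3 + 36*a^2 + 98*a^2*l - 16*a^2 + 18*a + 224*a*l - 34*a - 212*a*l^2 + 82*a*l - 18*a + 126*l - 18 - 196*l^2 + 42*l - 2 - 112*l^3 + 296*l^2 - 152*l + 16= 18*a^3 + 20*a^2 - 34*a - 112*l^3 + l^2*(100 - 212*a) + l*(98*a^2 + 306*a + 16) - 4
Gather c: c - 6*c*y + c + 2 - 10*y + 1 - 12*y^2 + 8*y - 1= c*(2 - 6*y) - 12*y^2 - 2*y + 2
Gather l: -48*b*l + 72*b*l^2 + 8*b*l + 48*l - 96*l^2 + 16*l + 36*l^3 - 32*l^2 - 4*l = 36*l^3 + l^2*(72*b - 128) + l*(60 - 40*b)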